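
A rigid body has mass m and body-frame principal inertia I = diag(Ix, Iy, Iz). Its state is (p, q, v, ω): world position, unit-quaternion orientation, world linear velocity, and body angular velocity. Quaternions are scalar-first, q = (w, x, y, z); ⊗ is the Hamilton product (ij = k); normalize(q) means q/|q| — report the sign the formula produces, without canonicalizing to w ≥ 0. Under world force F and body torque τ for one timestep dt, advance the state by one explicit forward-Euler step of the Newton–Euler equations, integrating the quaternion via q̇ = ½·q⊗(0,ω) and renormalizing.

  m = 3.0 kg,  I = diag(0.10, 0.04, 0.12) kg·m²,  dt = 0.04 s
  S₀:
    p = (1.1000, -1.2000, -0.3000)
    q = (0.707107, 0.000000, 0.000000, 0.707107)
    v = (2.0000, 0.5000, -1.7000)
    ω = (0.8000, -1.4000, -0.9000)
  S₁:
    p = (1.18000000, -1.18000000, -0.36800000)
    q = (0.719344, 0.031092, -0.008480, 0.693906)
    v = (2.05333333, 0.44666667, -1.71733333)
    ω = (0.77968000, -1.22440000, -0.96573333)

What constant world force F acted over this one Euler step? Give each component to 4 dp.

F = (4.0000, -4.0000, -1.3000)

v₁ − v₀ = (0.05333333, -0.05333333, -0.01733333)
applied force F = (4.0000, -4.0000, -1.3000)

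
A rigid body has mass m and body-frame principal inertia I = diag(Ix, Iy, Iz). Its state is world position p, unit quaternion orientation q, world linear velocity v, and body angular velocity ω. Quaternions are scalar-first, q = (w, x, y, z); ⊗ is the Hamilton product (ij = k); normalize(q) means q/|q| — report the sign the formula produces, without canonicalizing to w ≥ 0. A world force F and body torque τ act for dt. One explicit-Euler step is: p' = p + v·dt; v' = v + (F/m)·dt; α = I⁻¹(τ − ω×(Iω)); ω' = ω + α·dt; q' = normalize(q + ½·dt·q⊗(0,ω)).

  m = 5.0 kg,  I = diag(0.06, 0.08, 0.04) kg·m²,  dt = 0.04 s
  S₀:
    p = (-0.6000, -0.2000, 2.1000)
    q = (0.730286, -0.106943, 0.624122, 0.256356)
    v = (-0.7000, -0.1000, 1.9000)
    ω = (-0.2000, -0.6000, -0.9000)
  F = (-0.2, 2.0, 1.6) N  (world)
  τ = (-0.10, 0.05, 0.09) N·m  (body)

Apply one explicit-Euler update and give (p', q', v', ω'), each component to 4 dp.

a = (-0.0400, 0.4000, 0.3200)
p + v·dt = (-0.6280, -0.2040, 2.1760)
v + (F/m)dt = (-0.7016, -0.0840, 1.9128)
precession coupling ω×(Iω) = (-0.0216, 0.0036, 0.0024)
(τ − ω×Iω)/I = (-1.3067, 0.5800, 2.1900)
ω' = ω + α·dt = (-0.2523, -0.5768, -0.8124)
2q̇ = q⊗(0,ω) = (0.5838050, -0.5539534, -0.5856915, -0.4682672)
q' = normalize(q + ½dt·q⊗(0,ω)) = (0.7418, -0.1180, 0.6123, 0.2469)

p' = (-0.6280, -0.2040, 2.1760)
q' = (0.7418, -0.1180, 0.6123, 0.2469)
v' = (-0.7016, -0.0840, 1.9128)
ω' = (-0.2523, -0.5768, -0.8124)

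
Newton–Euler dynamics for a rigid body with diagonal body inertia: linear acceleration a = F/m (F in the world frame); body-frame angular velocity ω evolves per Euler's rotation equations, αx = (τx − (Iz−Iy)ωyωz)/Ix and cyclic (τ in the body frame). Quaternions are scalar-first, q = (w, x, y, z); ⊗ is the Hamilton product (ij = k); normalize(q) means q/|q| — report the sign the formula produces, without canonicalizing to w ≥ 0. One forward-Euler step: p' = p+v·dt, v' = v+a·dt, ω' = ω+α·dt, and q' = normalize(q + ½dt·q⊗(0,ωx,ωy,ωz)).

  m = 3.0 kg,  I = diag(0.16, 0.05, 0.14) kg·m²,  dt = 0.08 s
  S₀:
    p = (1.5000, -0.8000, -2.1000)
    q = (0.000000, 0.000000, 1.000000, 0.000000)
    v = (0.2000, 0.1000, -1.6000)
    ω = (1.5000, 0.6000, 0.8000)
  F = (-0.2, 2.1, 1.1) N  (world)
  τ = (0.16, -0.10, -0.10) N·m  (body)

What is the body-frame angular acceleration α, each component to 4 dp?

α = (0.7300, -2.4800, -0.0071)

precession coupling ω×(Iω) = (0.0432, 0.0240, -0.0990)
angular accel α = (0.7300, -2.4800, -0.0071)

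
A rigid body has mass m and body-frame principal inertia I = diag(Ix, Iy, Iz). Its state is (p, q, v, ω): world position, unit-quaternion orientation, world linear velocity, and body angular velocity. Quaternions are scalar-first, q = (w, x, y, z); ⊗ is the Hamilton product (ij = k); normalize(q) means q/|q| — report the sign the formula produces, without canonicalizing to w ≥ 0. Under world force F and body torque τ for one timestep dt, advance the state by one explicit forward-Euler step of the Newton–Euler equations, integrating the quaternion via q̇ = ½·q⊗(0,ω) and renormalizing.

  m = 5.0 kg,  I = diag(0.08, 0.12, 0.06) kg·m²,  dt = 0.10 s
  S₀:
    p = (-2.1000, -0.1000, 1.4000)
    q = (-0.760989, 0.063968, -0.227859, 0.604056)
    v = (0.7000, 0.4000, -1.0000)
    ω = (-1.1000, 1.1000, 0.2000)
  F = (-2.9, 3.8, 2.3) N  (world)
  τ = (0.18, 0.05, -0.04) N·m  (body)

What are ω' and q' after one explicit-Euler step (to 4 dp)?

gyro term ω×Iω = (-0.0132, -0.0044, -0.0484)
angular accel α = (2.4150, 0.4533, 0.1400)
ω + α·dt = (-0.8585, 1.1453, 0.2140)
Hamilton product q⊗(0,ω) = (0.2001985, 0.1270545, -1.5143431, -0.3324779)
q' = normalize(q + ½dt·q⊗(0,ω)) = (-0.7487, 0.0701, -0.3026, 0.5856)

ω' = (-0.8585, 1.1453, 0.2140)
q' = (-0.7487, 0.0701, -0.3026, 0.5856)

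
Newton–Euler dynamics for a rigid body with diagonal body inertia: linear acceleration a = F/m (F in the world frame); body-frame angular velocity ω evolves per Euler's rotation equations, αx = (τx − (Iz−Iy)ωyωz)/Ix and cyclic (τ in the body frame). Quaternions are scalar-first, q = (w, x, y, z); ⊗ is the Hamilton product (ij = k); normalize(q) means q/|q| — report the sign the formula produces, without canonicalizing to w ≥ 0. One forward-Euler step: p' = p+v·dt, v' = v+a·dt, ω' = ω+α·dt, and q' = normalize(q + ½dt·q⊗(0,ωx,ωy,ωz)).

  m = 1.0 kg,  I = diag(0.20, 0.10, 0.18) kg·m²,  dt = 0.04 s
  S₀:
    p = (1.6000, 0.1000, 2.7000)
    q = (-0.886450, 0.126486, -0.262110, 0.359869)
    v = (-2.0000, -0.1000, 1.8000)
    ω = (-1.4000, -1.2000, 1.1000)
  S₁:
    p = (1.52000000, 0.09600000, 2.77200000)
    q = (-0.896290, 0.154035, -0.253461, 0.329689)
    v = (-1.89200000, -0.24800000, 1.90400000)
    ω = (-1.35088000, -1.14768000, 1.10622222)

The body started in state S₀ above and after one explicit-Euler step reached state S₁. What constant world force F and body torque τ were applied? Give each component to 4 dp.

velocity change Δv = (0.10800000, -0.14800000, 0.10400000)
F = m·Δv/dt = (2.7000, -3.7000, 2.6000)
ω₁ − ω₀ = (0.04912000, 0.05232000, 0.00622222)
precession coupling = (-0.1056, -0.0308, -0.1680)
I·α + gyro = (0.1400, 0.1000, -0.1400)

F = (2.7000, -3.7000, 2.6000)
τ = (0.1400, 0.1000, -0.1400)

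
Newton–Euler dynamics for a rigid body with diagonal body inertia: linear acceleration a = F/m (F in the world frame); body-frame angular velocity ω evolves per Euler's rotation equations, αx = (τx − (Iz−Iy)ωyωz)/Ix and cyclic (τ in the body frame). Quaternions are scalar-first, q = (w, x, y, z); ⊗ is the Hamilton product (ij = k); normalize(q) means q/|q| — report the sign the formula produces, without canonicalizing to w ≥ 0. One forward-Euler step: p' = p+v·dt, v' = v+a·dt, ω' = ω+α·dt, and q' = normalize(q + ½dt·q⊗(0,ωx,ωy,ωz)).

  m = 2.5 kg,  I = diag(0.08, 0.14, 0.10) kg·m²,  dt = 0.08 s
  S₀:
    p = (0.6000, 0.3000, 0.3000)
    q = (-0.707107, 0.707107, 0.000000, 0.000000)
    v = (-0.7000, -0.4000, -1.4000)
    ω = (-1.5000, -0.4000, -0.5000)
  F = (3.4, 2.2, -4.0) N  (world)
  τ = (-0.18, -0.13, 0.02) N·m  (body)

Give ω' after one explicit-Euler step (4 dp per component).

α = I⁻¹(τ − ω×Iω) = (-2.1500, -0.8214, -0.1600)
new body rate ω' = (-1.6720, -0.4657, -0.5128)

ω' = (-1.6720, -0.4657, -0.5128)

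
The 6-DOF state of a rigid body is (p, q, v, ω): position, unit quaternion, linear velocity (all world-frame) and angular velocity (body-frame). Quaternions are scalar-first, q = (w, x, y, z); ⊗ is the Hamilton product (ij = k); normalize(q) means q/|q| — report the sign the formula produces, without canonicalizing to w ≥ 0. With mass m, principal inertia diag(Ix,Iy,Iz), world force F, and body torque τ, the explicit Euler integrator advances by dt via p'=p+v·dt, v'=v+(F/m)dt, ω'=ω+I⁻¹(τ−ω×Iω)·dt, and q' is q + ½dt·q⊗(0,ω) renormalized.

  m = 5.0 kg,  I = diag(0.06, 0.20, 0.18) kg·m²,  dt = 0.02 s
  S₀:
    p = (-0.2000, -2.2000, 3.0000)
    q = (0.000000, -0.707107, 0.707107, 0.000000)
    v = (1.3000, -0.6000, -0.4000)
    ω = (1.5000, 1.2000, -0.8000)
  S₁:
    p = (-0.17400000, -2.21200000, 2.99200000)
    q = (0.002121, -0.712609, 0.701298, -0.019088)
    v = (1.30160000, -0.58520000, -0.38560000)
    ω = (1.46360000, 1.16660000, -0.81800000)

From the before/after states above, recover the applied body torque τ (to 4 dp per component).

τ = (-0.0900, -0.1900, 0.0900)

Δω = ω₁−ω₀ = (-0.03640000, -0.03340000, -0.01800000)
applied torque τ = (-0.0900, -0.1900, 0.0900)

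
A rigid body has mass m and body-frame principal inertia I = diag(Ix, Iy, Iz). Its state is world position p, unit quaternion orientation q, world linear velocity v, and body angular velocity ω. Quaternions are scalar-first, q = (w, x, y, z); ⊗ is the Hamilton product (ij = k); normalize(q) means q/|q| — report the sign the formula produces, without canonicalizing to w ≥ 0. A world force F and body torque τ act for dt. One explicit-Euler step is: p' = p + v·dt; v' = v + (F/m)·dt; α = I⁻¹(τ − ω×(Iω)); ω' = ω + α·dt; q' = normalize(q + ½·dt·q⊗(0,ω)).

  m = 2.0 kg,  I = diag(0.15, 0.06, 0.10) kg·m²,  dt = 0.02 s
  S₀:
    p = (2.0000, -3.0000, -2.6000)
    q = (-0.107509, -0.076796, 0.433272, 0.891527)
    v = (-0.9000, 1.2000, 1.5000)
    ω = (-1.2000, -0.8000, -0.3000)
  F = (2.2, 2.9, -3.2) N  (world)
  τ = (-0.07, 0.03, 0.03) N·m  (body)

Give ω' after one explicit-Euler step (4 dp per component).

ω' = (-1.2106, -0.7960, -0.2767)

ω×(Iω) gyroscopic = (0.0096, 0.0180, -0.0864)
α = I⁻¹(τ − ω×Iω) = (-0.5307, 0.2000, 1.1640)
new body rate ω' = (-1.2106, -0.7960, -0.2767)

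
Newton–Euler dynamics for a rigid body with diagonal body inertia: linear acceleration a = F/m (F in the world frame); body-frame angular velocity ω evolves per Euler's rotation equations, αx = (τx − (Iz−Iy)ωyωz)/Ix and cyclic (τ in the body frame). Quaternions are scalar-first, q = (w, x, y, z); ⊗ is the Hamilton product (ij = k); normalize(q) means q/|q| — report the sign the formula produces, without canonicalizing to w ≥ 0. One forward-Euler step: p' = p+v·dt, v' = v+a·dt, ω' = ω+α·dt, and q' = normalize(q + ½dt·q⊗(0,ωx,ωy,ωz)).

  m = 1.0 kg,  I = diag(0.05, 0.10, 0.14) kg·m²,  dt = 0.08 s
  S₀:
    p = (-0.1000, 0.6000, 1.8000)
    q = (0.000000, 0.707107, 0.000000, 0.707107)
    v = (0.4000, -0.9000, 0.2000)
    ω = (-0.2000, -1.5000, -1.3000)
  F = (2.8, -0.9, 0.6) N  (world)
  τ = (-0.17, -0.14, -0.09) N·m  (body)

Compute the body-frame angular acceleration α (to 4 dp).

gyro term ω×Iω = (0.0780, -0.0234, 0.0150)
α = I⁻¹(τ − ω×Iω) = (-4.9600, -1.1660, -0.7500)

α = (-4.9600, -1.1660, -0.7500)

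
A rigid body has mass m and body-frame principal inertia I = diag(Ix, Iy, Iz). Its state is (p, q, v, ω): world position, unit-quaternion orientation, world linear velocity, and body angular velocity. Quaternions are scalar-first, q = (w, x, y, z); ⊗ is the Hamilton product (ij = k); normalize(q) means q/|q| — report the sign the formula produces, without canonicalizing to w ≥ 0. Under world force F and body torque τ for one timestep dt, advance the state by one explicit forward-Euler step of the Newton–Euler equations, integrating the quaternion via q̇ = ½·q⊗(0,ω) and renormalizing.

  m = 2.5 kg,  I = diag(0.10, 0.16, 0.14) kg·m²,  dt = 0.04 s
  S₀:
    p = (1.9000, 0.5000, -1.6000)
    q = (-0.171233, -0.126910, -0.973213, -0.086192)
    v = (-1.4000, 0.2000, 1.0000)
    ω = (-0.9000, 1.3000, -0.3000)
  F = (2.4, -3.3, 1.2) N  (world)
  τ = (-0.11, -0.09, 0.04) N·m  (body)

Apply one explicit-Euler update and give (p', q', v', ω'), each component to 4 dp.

gyro term ω×Iω = (0.0078, -0.0108, -0.0702)
angular accel α = (-1.1780, -0.4950, 0.7871)
ω' = ω + α·dt = (-0.9471, 1.2802, -0.2685)
Hamilton product q⊗(0,ω) = (1.1251003, 0.5581232, -0.1831031, -0.9895048)
q + ½dt·q⊗(0,ω), renormalized = (-0.1487, -0.1157, -0.9764, -0.1059)
a = F/m = (0.9600, -1.3200, 0.4800)
p + v·dt = (1.8440, 0.5080, -1.5600)
new velocity v' = (-1.3616, 0.1472, 1.0192)

p' = (1.8440, 0.5080, -1.5600)
q' = (-0.1487, -0.1157, -0.9764, -0.1059)
v' = (-1.3616, 0.1472, 1.0192)
ω' = (-0.9471, 1.2802, -0.2685)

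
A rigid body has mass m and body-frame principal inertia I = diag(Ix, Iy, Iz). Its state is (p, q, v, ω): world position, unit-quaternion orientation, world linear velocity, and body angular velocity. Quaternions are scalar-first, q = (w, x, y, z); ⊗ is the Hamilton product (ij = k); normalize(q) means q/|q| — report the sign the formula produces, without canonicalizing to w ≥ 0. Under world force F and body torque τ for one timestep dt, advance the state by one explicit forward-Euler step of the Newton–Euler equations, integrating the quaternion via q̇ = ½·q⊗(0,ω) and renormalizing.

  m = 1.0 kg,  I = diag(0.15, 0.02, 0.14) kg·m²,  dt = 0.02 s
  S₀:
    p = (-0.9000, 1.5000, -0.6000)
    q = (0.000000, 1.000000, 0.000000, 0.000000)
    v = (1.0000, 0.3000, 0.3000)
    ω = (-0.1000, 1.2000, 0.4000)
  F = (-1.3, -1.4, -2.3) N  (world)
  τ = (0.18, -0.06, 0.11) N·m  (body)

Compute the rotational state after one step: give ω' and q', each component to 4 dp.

ω' = (-0.0837, 1.1404, 0.4135)
q' = (0.0010, 0.9999, -0.0040, 0.0120)

gyro term ω×Iω = (0.0576, -0.0004, 0.0156)
(τ − ω×Iω)/I = (0.8160, -2.9800, 0.6743)
ω' = ω + α·dt = (-0.0837, 1.1404, 0.4135)
q⊗(0,ω) = (0.1000000, 0.0000000, -0.4000000, 1.2000000)
updated quaternion q' = (0.0010, 0.9999, -0.0040, 0.0120)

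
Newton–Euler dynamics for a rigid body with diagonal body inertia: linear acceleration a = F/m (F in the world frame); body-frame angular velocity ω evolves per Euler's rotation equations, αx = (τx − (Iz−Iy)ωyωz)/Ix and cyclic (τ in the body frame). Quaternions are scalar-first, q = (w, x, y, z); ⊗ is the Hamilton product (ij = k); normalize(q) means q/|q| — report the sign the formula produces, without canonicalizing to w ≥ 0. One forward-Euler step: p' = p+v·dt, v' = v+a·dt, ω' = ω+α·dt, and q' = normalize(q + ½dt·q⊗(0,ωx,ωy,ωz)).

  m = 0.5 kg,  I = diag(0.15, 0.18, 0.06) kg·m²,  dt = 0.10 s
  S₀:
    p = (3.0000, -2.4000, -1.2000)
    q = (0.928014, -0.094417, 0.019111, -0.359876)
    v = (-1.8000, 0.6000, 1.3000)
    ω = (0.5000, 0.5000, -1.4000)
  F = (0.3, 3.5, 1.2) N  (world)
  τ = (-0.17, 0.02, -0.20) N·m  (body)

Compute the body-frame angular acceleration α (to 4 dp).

α = (-1.6933, 0.4611, -3.4583)

gyro term ω×Iω = (0.0840, -0.0630, 0.0075)
angular accel α = (-1.6933, 0.4611, -3.4583)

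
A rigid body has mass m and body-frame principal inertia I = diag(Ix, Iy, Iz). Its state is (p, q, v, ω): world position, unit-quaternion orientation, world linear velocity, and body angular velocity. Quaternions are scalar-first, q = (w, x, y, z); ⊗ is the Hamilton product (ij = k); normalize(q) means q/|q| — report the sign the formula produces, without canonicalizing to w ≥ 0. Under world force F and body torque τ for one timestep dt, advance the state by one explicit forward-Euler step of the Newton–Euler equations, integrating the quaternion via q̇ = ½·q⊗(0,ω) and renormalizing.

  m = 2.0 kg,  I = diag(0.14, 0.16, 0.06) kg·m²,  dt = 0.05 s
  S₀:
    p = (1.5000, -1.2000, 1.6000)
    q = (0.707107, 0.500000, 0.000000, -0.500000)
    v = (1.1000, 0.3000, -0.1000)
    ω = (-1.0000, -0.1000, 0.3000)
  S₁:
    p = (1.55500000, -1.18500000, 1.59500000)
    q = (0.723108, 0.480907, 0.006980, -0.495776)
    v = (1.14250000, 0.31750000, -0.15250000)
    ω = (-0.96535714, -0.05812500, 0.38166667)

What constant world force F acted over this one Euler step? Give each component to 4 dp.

velocity change Δv = (0.04250000, 0.01750000, -0.05250000)
applied force F = (1.7000, 0.7000, -2.1000)

F = (1.7000, 0.7000, -2.1000)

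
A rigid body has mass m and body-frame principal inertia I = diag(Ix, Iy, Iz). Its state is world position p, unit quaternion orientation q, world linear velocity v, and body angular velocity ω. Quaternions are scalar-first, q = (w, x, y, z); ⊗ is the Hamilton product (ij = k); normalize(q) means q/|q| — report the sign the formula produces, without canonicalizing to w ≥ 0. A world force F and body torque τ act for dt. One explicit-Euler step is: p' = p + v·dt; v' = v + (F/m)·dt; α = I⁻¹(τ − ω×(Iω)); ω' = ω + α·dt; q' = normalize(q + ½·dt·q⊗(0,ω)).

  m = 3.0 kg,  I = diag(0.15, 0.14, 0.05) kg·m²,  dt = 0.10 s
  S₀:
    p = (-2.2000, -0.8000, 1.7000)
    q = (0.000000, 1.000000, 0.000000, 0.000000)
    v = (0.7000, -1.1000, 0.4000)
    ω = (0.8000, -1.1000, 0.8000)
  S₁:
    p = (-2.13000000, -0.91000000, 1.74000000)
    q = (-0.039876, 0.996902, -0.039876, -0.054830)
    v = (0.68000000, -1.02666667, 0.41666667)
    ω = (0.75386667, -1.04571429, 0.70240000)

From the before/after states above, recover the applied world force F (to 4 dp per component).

v₁ − v₀ = (-0.02000000, 0.07333333, 0.01666667)
m·(v₁−v₀)/dt = (-0.6000, 2.2000, 0.5000)

F = (-0.6000, 2.2000, 0.5000)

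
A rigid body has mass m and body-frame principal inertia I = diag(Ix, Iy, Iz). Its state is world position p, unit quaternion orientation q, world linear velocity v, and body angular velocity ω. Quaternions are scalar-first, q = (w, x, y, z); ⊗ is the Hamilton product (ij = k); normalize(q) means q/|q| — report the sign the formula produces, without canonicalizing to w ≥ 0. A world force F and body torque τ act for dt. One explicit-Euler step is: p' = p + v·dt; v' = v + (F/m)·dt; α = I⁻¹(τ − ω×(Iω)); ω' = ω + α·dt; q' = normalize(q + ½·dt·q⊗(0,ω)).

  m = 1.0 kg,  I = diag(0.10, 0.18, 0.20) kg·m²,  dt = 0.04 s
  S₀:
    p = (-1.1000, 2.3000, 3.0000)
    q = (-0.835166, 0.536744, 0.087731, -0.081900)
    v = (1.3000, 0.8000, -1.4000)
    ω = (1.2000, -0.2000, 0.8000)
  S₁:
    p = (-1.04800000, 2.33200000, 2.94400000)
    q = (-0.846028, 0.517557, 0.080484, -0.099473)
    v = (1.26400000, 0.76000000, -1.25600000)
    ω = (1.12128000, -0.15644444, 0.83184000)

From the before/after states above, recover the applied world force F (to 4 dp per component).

velocity change Δv = (-0.03600000, -0.04000000, 0.14400000)
applied force F = (-0.9000, -1.0000, 3.6000)

F = (-0.9000, -1.0000, 3.6000)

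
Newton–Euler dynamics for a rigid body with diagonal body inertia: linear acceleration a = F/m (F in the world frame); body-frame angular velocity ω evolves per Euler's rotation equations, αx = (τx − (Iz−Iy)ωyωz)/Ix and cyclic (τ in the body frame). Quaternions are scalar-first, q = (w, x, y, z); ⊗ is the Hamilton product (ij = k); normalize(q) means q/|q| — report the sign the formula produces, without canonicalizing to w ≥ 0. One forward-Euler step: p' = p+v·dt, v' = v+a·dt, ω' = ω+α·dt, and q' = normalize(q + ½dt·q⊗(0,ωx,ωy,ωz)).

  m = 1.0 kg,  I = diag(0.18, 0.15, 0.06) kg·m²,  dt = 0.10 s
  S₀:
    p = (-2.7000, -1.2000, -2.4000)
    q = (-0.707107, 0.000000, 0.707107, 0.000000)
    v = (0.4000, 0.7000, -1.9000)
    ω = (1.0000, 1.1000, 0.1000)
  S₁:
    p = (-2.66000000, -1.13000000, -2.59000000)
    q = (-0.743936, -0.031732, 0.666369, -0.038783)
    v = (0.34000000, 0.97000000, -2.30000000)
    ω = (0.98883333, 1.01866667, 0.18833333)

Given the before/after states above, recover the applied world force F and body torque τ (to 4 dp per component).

F = (-0.6000, 2.7000, -4.0000)
τ = (-0.0300, -0.1100, 0.0200)

rate change Δω = (-0.01116667, -0.08133333, 0.08833333)
precession coupling = (-0.0099, 0.0120, -0.0330)
I·α + gyro = (-0.0300, -0.1100, 0.0200)
Δv = v₁−v₀ = (-0.06000000, 0.27000000, -0.40000000)
F = m·Δv/dt = (-0.6000, 2.7000, -4.0000)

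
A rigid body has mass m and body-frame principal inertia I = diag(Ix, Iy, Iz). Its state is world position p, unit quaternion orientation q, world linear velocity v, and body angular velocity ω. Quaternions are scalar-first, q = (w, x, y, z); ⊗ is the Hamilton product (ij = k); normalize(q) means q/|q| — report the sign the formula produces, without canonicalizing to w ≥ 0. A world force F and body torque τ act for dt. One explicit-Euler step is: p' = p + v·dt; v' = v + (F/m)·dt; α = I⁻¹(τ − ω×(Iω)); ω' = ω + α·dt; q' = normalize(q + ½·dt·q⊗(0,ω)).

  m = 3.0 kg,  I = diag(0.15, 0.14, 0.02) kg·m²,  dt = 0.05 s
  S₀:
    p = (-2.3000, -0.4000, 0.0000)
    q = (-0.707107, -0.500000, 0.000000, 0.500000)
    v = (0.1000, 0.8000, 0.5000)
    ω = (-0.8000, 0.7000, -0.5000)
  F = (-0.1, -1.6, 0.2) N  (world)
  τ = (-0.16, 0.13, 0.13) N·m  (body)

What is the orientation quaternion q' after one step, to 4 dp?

Hamilton product q⊗(0,ω) = (-0.1500000, 0.2156856, -1.1449749, 0.0035535)
updated quaternion q' = (-0.7106, -0.4944, -0.0286, 0.4999)

q' = (-0.7106, -0.4944, -0.0286, 0.4999)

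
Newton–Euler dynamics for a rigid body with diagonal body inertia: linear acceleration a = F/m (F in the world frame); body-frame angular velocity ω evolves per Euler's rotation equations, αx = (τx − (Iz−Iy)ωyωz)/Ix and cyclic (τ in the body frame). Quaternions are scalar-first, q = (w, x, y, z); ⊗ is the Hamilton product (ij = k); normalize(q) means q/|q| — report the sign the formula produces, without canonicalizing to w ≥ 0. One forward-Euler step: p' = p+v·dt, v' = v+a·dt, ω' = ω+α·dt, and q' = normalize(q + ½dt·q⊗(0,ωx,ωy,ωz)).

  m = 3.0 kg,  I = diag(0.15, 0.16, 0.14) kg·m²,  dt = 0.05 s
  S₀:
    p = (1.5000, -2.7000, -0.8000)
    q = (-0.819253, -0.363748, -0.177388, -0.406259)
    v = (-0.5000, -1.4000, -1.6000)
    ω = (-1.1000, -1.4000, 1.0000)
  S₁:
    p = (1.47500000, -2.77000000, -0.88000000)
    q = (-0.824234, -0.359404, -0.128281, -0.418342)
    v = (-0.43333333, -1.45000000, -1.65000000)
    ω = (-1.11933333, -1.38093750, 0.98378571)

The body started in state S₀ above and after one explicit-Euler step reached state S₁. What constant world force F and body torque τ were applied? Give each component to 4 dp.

Δv = v₁−v₀ = (0.06666667, -0.05000000, -0.05000000)
F = m·Δv/dt = (4.0000, -3.0000, -3.0000)
Δω = ω₁−ω₀ = (-0.01933333, 0.01906250, -0.01621429)
applied torque τ = (-0.0300, 0.0500, -0.0300)

F = (4.0000, -3.0000, -3.0000)
τ = (-0.0300, 0.0500, -0.0300)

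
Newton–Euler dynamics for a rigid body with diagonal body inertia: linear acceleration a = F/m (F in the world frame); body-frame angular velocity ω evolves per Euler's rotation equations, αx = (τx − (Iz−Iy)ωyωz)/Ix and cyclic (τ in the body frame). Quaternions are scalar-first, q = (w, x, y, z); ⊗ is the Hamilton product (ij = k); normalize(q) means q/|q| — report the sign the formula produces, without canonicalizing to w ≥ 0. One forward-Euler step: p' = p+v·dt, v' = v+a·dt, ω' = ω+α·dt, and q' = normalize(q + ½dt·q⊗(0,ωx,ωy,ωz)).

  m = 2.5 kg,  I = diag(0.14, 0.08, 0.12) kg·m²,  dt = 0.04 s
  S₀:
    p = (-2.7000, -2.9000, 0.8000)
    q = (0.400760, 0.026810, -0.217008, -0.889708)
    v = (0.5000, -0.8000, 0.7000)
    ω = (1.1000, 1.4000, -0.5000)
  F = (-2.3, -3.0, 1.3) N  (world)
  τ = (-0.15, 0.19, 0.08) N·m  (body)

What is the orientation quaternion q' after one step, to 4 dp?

q' = (0.3971, 0.0627, -0.2249, -0.8876)

Hamilton product q⊗(0,ω) = (-0.1705338, 1.7949312, -0.4042098, 0.0758628)
updated quaternion q' = (0.3971, 0.0627, -0.2249, -0.8876)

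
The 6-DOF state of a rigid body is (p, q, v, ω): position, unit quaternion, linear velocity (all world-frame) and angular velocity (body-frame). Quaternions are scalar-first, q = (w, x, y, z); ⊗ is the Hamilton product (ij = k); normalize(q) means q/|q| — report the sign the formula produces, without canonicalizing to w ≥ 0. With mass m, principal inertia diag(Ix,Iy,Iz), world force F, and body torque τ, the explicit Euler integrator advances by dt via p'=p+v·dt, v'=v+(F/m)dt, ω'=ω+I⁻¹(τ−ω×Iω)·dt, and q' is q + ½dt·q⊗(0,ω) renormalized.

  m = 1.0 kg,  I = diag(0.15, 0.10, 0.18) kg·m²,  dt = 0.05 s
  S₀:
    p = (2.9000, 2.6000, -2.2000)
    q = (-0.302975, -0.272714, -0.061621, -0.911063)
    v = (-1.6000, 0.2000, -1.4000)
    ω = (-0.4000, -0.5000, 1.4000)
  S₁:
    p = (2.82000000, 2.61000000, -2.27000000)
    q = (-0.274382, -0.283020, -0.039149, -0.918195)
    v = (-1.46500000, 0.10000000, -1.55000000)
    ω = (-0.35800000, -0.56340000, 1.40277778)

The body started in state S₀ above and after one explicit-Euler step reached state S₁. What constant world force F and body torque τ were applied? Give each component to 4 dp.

F = (2.7000, -2.0000, -3.0000)
τ = (0.0700, -0.1100, 0.0000)

velocity change Δv = (0.13500000, -0.10000000, -0.15000000)
F = m·Δv/dt = (2.7000, -2.0000, -3.0000)
Δω = ω₁−ω₀ = (0.04200000, -0.06340000, 0.00277778)
gyro term ω₀×Iω₀ = (-0.0560, 0.0168, -0.0100)
applied torque τ = (0.0700, -0.1100, 0.0000)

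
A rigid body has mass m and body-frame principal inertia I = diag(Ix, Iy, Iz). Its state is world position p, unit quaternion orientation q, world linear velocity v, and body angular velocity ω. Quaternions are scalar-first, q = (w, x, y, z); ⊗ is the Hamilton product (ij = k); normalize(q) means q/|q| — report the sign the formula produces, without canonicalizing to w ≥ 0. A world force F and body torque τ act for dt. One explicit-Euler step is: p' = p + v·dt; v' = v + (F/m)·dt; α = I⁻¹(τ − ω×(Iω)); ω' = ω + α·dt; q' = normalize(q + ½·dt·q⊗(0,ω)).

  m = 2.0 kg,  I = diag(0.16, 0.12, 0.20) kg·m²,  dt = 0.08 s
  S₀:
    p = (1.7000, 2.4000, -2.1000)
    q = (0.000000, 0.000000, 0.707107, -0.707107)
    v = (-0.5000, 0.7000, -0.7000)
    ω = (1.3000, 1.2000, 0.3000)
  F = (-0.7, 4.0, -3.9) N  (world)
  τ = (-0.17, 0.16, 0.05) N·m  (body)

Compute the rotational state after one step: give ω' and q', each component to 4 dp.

α = I⁻¹(τ − ω×Iω) = (-1.2425, 1.4633, 0.5620)
ω' = ω + α·dt = (1.2006, 1.3171, 0.3450)
2q̇ = q⊗(0,ω) = (-0.6363963, 1.0606605, -0.9192391, -0.9192391)
q' = normalize(q + ½dt·q⊗(0,ω)) = (-0.0254, 0.0423, 0.6686, -0.7420)

ω' = (1.2006, 1.3171, 0.3450)
q' = (-0.0254, 0.0423, 0.6686, -0.7420)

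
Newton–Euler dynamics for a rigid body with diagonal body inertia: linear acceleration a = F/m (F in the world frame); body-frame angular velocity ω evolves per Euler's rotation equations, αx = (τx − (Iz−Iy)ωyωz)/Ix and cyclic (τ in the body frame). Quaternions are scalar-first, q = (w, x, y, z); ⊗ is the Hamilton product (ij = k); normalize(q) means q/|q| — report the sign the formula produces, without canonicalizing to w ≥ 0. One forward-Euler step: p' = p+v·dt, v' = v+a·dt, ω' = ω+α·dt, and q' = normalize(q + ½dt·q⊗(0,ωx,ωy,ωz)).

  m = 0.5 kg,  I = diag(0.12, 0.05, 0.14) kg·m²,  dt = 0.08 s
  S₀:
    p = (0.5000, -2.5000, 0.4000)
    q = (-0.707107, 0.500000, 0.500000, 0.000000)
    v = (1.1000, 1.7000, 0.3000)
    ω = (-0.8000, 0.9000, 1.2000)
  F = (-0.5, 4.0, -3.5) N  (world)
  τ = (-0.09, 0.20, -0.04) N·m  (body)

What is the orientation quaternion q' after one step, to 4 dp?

q' = (-0.7075, 0.5454, 0.4495, 0.0001)

Hamilton product q⊗(0,ω) = (-0.0500000, 1.1656856, -1.2363963, 0.0014716)
q + ½dt·q⊗(0,ω), renormalized = (-0.7075, 0.5454, 0.4495, 0.0001)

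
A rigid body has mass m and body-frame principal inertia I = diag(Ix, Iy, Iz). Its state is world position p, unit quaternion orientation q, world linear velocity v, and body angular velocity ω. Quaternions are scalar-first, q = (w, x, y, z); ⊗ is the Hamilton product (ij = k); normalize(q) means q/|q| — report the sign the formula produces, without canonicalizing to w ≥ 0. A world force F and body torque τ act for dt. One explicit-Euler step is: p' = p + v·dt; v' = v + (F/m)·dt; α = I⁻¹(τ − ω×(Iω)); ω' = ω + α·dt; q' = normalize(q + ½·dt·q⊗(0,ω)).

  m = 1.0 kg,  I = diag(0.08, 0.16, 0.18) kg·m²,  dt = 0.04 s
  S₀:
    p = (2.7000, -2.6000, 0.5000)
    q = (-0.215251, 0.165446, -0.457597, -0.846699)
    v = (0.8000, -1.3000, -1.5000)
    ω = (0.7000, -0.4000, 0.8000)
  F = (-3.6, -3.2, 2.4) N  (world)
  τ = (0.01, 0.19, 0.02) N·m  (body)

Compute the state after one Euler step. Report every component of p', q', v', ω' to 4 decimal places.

p' = p + v·dt = (2.7320, -2.6520, 0.4400)
new velocity v' = (0.6560, -1.4280, -1.4040)
gyro term ω×Iω = (-0.0064, -0.0560, -0.0224)
α = I⁻¹(τ − ω×Iω) = (0.2050, 1.5375, 0.2356)
new body rate ω' = (0.7082, -0.3385, 0.8094)
q⊗(0,ω) = (0.3785082, -0.8554329, -0.6389457, 0.0819387)
q + ½dt·q⊗(0,ω), renormalized = (-0.2076, 0.1483, -0.4703, -0.8448)

p' = (2.7320, -2.6520, 0.4400)
q' = (-0.2076, 0.1483, -0.4703, -0.8448)
v' = (0.6560, -1.4280, -1.4040)
ω' = (0.7082, -0.3385, 0.8094)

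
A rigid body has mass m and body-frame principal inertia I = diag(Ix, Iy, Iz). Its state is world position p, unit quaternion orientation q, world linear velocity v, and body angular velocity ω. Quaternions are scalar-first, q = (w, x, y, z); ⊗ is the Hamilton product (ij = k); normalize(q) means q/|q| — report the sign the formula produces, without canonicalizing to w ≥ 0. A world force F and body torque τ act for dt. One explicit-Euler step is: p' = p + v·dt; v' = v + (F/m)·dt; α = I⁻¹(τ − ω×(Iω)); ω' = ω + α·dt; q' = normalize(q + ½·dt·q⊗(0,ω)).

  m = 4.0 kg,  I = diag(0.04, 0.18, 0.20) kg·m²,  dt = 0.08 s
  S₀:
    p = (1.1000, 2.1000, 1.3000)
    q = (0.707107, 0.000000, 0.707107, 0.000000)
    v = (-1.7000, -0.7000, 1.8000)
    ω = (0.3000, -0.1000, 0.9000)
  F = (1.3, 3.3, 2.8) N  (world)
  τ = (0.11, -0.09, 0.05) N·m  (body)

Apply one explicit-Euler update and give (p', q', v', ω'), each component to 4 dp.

(τ − ω×Iω)/I = (2.7950, -0.2600, 0.2710)
ω + α·dt = (0.5236, -0.1208, 0.9217)
2q̇ = q⊗(0,ω) = (0.0707107, 0.8485284, -0.0707107, 0.4242642)
q + ½dt·q⊗(0,ω), renormalized = (0.7094, 0.0339, 0.7038, 0.0170)
p + v·dt = (0.9640, 2.0440, 1.4440)
new velocity v' = (-1.6740, -0.6340, 1.8560)

p' = (0.9640, 2.0440, 1.4440)
q' = (0.7094, 0.0339, 0.7038, 0.0170)
v' = (-1.6740, -0.6340, 1.8560)
ω' = (0.5236, -0.1208, 0.9217)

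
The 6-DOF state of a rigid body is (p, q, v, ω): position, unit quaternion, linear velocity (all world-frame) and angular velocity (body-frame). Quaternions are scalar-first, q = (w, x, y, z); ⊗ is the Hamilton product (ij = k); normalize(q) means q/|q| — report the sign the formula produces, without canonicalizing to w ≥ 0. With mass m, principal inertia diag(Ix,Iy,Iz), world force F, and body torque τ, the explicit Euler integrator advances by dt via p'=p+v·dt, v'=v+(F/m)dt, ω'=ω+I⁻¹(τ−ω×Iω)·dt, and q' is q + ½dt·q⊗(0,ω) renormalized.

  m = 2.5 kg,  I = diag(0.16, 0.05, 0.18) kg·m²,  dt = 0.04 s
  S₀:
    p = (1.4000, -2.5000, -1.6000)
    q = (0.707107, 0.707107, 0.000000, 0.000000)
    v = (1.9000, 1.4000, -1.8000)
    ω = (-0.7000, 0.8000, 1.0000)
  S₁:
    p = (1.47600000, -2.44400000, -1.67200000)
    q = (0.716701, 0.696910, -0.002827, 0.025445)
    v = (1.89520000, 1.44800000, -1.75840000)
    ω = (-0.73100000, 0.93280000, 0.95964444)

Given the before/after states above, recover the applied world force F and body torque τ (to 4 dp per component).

v₁ − v₀ = (-0.00480000, 0.04800000, 0.04160000)
F = m·Δv/dt = (-0.3000, 3.0000, 2.6000)
Δω = ω₁−ω₀ = (-0.03100000, 0.13280000, -0.04035556)
I·α + gyro = (-0.0200, 0.1800, -0.1200)

F = (-0.3000, 3.0000, 2.6000)
τ = (-0.0200, 0.1800, -0.1200)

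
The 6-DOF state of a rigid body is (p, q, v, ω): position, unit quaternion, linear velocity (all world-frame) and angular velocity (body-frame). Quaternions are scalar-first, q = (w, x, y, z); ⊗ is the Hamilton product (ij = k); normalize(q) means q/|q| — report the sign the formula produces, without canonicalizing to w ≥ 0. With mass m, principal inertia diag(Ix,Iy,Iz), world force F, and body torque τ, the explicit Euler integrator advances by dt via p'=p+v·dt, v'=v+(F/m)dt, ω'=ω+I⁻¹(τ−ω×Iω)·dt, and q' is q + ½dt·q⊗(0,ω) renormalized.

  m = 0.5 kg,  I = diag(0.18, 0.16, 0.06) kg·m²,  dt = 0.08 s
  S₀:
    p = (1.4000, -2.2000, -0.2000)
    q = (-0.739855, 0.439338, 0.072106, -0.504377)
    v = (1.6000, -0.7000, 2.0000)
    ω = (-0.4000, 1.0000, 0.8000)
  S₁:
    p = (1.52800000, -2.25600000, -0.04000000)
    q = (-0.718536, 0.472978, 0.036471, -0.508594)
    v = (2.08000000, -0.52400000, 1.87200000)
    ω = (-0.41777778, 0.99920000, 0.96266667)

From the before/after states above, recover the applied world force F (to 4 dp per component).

velocity change Δv = (0.48000000, 0.17600000, -0.12800000)
F = m·Δv/dt = (3.0000, 1.1000, -0.8000)

F = (3.0000, 1.1000, -0.8000)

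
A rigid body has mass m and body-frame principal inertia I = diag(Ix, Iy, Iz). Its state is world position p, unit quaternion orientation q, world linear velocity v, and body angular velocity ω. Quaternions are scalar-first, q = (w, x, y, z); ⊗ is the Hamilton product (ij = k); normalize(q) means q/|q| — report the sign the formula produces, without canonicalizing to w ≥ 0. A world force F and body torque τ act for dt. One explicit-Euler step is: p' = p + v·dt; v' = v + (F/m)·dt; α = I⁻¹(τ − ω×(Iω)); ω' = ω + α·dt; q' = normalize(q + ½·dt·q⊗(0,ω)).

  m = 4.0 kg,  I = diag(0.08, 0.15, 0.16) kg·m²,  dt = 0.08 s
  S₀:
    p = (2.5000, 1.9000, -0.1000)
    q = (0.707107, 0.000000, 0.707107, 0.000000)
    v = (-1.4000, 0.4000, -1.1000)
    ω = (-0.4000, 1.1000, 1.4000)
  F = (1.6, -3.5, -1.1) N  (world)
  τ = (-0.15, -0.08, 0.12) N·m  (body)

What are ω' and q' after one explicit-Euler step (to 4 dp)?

ω' = (-0.5654, 1.0334, 1.4754)
q' = (0.6742, 0.0282, 0.7363, 0.0508)

ω×(Iω) gyroscopic = (0.0154, 0.0448, -0.0308)
angular accel α = (-2.0675, -0.8320, 0.9425)
ω' = ω + α·dt = (-0.5654, 1.0334, 1.4754)
2q̇ = q⊗(0,ω) = (-0.7778177, 0.7071070, 0.7778177, 1.2727926)
q' = normalize(q + ½dt·q⊗(0,ω)) = (0.6742, 0.0282, 0.7363, 0.0508)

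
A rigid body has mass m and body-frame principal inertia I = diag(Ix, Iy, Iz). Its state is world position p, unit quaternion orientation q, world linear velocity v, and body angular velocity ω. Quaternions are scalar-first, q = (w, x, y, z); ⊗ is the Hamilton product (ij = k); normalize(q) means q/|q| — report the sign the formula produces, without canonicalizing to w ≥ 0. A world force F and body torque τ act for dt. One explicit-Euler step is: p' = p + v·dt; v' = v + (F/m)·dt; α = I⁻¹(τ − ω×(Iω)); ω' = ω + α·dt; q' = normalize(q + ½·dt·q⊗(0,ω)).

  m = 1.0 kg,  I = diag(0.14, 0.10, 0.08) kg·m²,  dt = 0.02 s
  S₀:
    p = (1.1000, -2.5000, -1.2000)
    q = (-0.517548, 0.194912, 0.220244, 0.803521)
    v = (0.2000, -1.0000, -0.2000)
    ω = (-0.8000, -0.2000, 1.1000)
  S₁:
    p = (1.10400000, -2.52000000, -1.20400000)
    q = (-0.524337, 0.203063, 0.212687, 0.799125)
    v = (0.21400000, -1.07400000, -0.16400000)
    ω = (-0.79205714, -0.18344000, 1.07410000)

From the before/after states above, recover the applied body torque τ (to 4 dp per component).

rate change Δω = (0.00794286, 0.01656000, -0.02590000)
precession coupling = (0.0044, -0.0528, -0.0064)
applied torque τ = (0.0600, 0.0300, -0.1100)

τ = (0.0600, 0.0300, -0.1100)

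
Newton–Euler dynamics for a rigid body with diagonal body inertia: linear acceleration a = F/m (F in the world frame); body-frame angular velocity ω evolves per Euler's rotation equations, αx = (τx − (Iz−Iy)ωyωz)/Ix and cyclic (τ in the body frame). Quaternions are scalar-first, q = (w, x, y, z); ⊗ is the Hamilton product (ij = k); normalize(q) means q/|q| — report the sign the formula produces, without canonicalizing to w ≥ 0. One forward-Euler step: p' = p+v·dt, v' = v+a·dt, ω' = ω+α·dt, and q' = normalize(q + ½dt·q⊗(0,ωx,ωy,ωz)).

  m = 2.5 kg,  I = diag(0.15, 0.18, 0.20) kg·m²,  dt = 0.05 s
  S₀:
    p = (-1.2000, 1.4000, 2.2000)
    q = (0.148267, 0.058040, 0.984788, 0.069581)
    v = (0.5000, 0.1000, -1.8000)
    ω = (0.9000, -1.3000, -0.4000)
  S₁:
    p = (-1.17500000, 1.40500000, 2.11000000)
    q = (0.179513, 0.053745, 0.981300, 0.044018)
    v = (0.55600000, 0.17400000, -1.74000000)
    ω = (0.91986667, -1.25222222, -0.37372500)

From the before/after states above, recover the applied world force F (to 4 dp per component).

Δv = v₁−v₀ = (0.05600000, 0.07400000, 0.06000000)
F = m·Δv/dt = (2.8000, 3.7000, 3.0000)

F = (2.8000, 3.7000, 3.0000)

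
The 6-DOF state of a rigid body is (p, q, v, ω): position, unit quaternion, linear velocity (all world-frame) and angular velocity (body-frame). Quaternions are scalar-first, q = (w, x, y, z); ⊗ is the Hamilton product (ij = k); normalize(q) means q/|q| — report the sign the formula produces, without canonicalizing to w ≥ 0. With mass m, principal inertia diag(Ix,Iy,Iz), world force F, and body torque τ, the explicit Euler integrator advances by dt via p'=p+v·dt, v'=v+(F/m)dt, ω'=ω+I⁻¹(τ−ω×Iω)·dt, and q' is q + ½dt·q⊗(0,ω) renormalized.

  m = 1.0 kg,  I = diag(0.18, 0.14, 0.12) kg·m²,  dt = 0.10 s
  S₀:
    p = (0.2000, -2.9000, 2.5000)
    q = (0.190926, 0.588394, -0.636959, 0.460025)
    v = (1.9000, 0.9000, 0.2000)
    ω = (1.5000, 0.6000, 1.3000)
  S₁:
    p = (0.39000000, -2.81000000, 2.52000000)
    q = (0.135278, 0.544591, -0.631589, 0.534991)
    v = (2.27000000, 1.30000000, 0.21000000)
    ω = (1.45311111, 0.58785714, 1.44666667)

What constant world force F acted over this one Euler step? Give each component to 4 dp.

velocity change Δv = (0.37000000, 0.40000000, 0.01000000)
F = m·Δv/dt = (3.7000, 4.0000, 0.1000)

F = (3.7000, 4.0000, 0.1000)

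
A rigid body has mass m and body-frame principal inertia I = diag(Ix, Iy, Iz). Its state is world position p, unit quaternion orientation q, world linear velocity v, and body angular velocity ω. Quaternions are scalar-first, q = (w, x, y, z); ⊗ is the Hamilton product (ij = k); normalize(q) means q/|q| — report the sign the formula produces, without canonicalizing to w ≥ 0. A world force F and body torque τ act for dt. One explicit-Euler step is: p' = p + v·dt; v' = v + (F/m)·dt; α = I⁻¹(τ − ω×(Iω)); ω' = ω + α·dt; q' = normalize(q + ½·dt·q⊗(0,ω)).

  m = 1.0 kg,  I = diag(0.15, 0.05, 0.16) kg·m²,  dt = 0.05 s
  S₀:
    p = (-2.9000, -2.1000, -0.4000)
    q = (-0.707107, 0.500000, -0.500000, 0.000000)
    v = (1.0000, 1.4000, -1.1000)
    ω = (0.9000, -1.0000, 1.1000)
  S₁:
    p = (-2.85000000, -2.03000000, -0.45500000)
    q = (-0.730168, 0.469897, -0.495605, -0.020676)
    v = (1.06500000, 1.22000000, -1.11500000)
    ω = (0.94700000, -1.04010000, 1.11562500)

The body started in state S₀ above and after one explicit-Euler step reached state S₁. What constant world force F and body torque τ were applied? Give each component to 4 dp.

F = (1.3000, -3.6000, -0.3000)
τ = (0.0200, -0.0500, 0.1400)

v₁ − v₀ = (0.06500000, -0.18000000, -0.01500000)
m·(v₁−v₀)/dt = (1.3000, -3.6000, -0.3000)
ω₁ − ω₀ = (0.04700000, -0.04010000, 0.01562500)
ω₀×(Iω₀) = (-0.1210, -0.0099, 0.0900)
τ = I·(Δω/dt) + ω₀×(Iω₀) = (0.0200, -0.0500, 0.1400)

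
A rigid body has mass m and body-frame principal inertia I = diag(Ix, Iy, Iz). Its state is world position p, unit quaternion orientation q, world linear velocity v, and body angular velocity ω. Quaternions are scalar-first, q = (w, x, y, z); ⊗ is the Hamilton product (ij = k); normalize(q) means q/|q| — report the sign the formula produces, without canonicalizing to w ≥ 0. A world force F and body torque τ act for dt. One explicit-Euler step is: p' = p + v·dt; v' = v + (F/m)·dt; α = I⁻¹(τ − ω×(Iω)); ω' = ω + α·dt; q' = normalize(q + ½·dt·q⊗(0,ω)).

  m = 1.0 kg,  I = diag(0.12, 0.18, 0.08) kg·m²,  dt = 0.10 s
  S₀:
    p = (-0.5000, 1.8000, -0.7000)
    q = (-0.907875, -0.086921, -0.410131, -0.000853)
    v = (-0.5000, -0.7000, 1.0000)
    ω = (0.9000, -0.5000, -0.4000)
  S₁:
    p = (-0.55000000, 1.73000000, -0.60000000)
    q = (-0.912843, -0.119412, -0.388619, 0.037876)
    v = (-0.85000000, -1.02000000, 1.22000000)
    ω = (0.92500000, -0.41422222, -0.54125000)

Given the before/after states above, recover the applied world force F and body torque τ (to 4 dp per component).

Δv = v₁−v₀ = (-0.35000000, -0.32000000, 0.22000000)
applied force F = (-3.5000, -3.2000, 2.2000)
ω₁ − ω₀ = (0.02500000, 0.08577778, -0.14125000)
gyro term ω₀×Iω₀ = (-0.0200, -0.0144, -0.0270)
I·α + gyro = (0.0100, 0.1400, -0.1400)

F = (-3.5000, -3.2000, 2.2000)
τ = (0.0100, 0.1400, -0.1400)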